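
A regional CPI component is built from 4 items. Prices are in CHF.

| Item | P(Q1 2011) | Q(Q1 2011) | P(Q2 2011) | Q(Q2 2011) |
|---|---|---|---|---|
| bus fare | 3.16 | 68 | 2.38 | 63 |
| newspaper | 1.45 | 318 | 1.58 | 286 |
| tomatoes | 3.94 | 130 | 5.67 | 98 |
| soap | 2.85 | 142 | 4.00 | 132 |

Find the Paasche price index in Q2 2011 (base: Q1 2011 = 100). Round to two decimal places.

122.48

Paasche price index uses current-period quantities as weights.
ΣP(Q2 2011)·Q(Q2 2011) = 2.38×63 + 1.58×286 + 5.67×98 + 4.00×132 = 149.94 + 451.88 + 555.66 + 528 = 1685.48
ΣP(Q1 2011)·Q(Q2 2011) = 3.16×63 + 1.45×286 + 3.94×98 + 2.85×132 = 199.08 + 414.7 + 386.12 + 376.2 = 1376.1
Index = 1685.48 / 1376.1 × 100 = 122.4824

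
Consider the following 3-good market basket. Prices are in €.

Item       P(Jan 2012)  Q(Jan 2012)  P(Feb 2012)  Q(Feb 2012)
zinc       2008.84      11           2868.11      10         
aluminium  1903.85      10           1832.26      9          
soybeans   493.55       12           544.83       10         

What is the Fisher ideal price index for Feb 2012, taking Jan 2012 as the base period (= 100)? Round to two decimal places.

Laspeyres component (base-period weights):
ΣP(Feb 2012)Q(Jan 2012) = 2868.11×11 + 1832.26×10 + 544.83×12 = 31549.21 + 18322.6 + 6537.96 = 56409.77
ΣP(Jan 2012)Q(Jan 2012) = 2008.84×11 + 1903.85×10 + 493.55×12 = 22097.24 + 19038.5 + 5922.6 = 47058.34
L = 56409.77 / 47058.34 × 100 = 119.8720
Paasche component (current-period weights):
ΣP(Feb 2012)Q(Feb 2012) = 2868.11×10 + 1832.26×9 + 544.83×10 = 28681.1 + 16490.34 + 5448.3 = 50619.74
ΣP(Jan 2012)Q(Feb 2012) = 2008.84×10 + 1903.85×9 + 493.55×10 = 20088.4 + 17134.65 + 4935.5 = 42158.55
P = 50619.74 / 42158.55 × 100 = 120.0699
Fisher = √(L × P) = √(119.8720 × 120.0699) = 119.9709

119.97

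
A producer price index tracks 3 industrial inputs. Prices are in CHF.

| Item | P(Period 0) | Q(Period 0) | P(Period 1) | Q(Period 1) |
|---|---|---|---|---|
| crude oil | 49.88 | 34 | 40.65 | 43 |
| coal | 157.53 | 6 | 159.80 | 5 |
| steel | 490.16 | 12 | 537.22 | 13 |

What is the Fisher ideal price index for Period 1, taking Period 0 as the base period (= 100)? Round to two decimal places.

102.77

Laspeyres component (base-period weights):
ΣP(Period 1)Q(Period 0) = 40.65×34 + 159.80×6 + 537.22×12 = 1382.1 + 958.8 + 6446.64 = 8787.54
ΣP(Period 0)Q(Period 0) = 49.88×34 + 157.53×6 + 490.16×12 = 1695.92 + 945.18 + 5881.92 = 8523.02
L = 8787.54 / 8523.02 × 100 = 103.1036
Paasche component (current-period weights):
ΣP(Period 1)Q(Period 1) = 40.65×43 + 159.80×5 + 537.22×13 = 1747.95 + 799 + 6983.86 = 9530.81
ΣP(Period 0)Q(Period 1) = 49.88×43 + 157.53×5 + 490.16×13 = 2144.84 + 787.65 + 6372.08 = 9304.57
P = 9530.81 / 9304.57 × 100 = 102.4315
Fisher = √(L × P) = √(103.1036 × 102.4315) = 102.7670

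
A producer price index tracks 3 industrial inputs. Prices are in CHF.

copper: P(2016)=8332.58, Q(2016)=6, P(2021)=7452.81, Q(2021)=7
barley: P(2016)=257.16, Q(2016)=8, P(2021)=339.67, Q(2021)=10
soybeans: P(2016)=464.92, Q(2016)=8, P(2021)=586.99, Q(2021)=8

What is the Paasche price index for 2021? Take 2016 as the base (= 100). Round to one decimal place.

93.3

Paasche price index uses current-period quantities as weights.
ΣP(2021)·Q(2021) = 7452.81×7 + 339.67×10 + 586.99×8 = 52169.67 + 3396.7 + 4695.92 = 60262.29
ΣP(2016)·Q(2021) = 8332.58×7 + 257.16×10 + 464.92×8 = 58328.06 + 2571.6 + 3719.36 = 64619.02
Index = 60262.29 / 64619.02 × 100 = 93.2578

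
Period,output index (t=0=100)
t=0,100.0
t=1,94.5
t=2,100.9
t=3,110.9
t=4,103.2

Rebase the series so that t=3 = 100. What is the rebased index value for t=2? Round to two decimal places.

90.98

Rebased(t=2) = 100.9 / 110.9 × 100 = 90.9829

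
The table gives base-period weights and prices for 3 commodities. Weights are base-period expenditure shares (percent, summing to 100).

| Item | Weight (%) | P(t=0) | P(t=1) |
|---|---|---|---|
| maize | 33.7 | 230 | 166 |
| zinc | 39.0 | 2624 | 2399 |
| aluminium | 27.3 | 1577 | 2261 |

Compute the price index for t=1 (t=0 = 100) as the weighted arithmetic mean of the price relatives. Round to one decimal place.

maize: 33.7 × (166/230) = 33.7 × 0.721739 = 24.3226
zinc: 39.0 × (2399/2624) = 39.0 × 0.914253 = 35.6559
aluminium: 27.3 × (2261/1577) = 27.3 × 1.433735 = 39.1410
Index = Σ wᵢ·(p₁ᵢ/p₀ᵢ) = 24.3226 + 35.6559 + 39.1410 = 99.1194

99.1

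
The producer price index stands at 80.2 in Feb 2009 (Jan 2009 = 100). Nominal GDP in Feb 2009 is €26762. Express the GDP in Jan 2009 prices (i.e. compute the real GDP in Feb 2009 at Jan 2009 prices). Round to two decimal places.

33369.08

Real = Nominal ÷ (Index/100) = 26762 ÷ (80.2/100)
     = 26762 ÷ 0.802 = 33369.0773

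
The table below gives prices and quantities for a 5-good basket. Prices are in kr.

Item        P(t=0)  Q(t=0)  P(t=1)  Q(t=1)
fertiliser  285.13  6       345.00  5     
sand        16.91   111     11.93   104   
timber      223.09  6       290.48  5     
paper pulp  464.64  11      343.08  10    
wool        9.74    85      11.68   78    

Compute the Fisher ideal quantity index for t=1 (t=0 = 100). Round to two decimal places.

Laspeyres component (base-period weights):
ΣP(t=0)Q(t=1) = 285.13×5 + 16.91×104 + 223.09×5 + 464.64×10 + 9.74×78 = 1425.65 + 1758.64 + 1115.45 + 4646.4 + 759.72 = 9705.86
ΣP(t=0)Q(t=0) = 285.13×6 + 16.91×111 + 223.09×6 + 464.64×11 + 9.74×85 = 1710.78 + 1877.01 + 1338.54 + 5111.04 + 827.9 = 10865.27
L = 9705.86 / 10865.27 × 100 = 89.3292
Paasche component (current-period weights):
ΣP(t=1)Q(t=1) = 345.00×5 + 11.93×104 + 290.48×5 + 343.08×10 + 11.68×78 = 1725 + 1240.72 + 1452.4 + 3430.8 + 911.04 = 8759.96
ΣP(t=1)Q(t=0) = 345.00×6 + 11.93×111 + 290.48×6 + 343.08×11 + 11.68×85 = 2070 + 1324.23 + 1742.88 + 3773.88 + 992.8 = 9903.79
P = 8759.96 / 9903.79 × 100 = 88.4506
Fisher = √(L × P) = √(89.3292 × 88.4506) = 88.8888

88.89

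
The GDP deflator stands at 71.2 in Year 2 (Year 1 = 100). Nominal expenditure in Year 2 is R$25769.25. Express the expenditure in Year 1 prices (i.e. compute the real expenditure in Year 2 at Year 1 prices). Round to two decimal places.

36192.77

Real = Nominal ÷ (Index/100) = 25769.25 ÷ (71.2/100)
     = 25769.25 ÷ 0.712 = 36192.7669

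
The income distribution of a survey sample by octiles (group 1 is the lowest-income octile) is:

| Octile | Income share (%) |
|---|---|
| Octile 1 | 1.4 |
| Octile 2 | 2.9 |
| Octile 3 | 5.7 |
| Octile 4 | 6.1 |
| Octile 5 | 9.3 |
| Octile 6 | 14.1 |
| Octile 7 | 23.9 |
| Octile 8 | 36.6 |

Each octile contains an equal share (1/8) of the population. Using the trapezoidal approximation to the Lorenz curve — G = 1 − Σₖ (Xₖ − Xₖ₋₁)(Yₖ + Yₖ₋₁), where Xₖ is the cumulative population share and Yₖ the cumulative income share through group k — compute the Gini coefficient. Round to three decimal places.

0.475

Cumulative income shares Yₖ: 0.0140, 0.0430, 0.1000, 0.1610, 0.2540, 0.3950, 0.6340, 1.0000
Σ (Xₖ−Xₖ₋₁)(Yₖ+Yₖ₋₁) = (1/8)(0.0140+0.0000) + (1/8)(0.0430+0.0140) + (1/8)(0.1000+0.0430) + (1/8)(0.1610+0.1000) + (1/8)(0.2540+0.1610) + (1/8)(0.3950+0.2540) + (1/8)(0.6340+0.3950) + (1/8)(1.0000+0.6340)
  = 0.0017 + 0.0071 + 0.0179 + 0.0326 + 0.0519 + 0.0811 + 0.1286 + 0.2042 = 0.5252
G = 1 − 0.5252 = 0.4748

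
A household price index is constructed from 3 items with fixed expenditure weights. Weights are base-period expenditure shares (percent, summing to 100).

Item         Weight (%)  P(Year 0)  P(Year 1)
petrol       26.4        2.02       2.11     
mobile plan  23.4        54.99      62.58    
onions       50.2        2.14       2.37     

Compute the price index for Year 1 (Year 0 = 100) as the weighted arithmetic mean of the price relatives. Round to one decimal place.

109.8

petrol: 26.4 × (2.11/2.02) = 26.4 × 1.044554 = 27.5762
mobile plan: 23.4 × (62.58/54.99) = 23.4 × 1.138025 = 26.6298
onions: 50.2 × (2.37/2.14) = 50.2 × 1.107477 = 55.5953
Index = Σ wᵢ·(p₁ᵢ/p₀ᵢ) = 27.5762 + 26.6298 + 55.5953 = 109.8014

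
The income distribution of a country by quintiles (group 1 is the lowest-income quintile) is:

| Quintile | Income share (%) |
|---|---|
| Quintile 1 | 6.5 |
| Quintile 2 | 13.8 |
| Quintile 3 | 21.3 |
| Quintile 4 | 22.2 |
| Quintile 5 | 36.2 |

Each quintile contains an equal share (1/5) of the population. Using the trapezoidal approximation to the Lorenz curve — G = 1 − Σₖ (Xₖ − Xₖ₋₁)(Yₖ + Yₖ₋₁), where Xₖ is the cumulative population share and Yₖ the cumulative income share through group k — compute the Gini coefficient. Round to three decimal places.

Cumulative income shares Yₖ: 0.0650, 0.2030, 0.4160, 0.6380, 1.0000
Σ (Xₖ−Xₖ₋₁)(Yₖ+Yₖ₋₁) = (1/5)(0.0650+0.0000) + (1/5)(0.2030+0.0650) + (1/5)(0.4160+0.2030) + (1/5)(0.6380+0.4160) + (1/5)(1.0000+0.6380)
  = 0.0130 + 0.0536 + 0.1238 + 0.2108 + 0.3276 = 0.7288
G = 1 − 0.7288 = 0.2712

0.271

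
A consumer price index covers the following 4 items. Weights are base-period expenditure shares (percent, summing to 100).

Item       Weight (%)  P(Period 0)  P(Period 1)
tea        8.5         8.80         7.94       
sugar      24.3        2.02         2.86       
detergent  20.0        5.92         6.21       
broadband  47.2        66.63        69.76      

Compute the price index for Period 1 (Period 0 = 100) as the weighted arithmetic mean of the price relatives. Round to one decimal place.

112.5

tea: 8.5 × (7.94/8.80) = 8.5 × 0.902273 = 7.6693
sugar: 24.3 × (2.86/2.02) = 24.3 × 1.415842 = 34.4050
detergent: 20.0 × (6.21/5.92) = 20.0 × 1.048986 = 20.9797
broadband: 47.2 × (69.76/66.63) = 47.2 × 1.046976 = 49.4173
Index = Σ wᵢ·(p₁ᵢ/p₀ᵢ) = 7.6693 + 34.4050 + 20.9797 + 49.4173 = 112.4713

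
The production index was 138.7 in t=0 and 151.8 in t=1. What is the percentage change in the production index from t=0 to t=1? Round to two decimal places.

Change = (151.8 − 138.7) / 138.7 × 100
       = 13.1 / 138.7 × 100 = 9.4448%

9.44%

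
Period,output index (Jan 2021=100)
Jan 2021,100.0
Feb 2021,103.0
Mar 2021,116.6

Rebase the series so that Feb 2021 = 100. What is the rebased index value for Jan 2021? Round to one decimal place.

Rebased(Jan 2021) = 100.0 / 103.0 × 100 = 97.0874

97.1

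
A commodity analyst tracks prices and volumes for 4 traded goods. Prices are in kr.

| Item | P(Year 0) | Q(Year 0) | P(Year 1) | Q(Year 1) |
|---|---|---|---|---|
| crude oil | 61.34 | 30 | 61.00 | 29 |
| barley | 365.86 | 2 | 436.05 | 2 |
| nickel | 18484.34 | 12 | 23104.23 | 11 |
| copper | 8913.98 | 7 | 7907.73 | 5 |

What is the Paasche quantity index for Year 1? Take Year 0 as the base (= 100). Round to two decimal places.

Paasche quantity index uses current-period prices as weights.
ΣP(Year 1)·Q(Year 1) = 61.00×29 + 436.05×2 + 23104.23×11 + 7907.73×5 = 1769 + 872.1 + 254146.53 + 39538.65 = 296326.28
ΣP(Year 1)·Q(Year 0) = 61.00×30 + 436.05×2 + 23104.23×12 + 7907.73×7 = 1830 + 872.1 + 277250.76 + 55354.11 = 335306.97
Index = 296326.28 / 335306.97 × 100 = 88.3746

88.37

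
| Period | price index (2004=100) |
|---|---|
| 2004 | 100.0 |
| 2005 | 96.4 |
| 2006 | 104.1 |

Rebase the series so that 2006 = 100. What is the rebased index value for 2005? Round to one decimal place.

92.6

Rebased(2005) = 96.4 / 104.1 × 100 = 92.6033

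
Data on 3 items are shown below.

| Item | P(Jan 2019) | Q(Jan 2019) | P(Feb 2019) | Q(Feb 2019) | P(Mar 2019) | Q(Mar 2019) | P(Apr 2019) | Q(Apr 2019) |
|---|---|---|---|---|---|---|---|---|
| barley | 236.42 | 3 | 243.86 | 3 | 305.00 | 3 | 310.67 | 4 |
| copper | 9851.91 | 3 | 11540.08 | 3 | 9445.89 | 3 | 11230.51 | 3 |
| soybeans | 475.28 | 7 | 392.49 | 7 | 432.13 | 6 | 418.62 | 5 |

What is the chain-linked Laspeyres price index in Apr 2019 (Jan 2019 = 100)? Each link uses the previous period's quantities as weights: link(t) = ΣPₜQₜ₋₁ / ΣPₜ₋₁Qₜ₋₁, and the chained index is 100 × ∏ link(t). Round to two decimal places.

Link Jan 2019→Feb 2019:
ΣP(Feb 2019)Q(Jan 2019) = 243.86×3 + 11540.08×3 + 392.49×7 = 731.58 + 34620.24 + 2747.43 = 38099.25
ΣP(Jan 2019)Q(Jan 2019) = 236.42×3 + 9851.91×3 + 475.28×7 = 709.26 + 29555.73 + 3326.96 = 33591.95
link = 38099.25/33591.95 = 1.134178
Link Feb 2019→Mar 2019:
ΣP(Mar 2019)Q(Feb 2019) = 305.00×3 + 9445.89×3 + 432.13×7 = 915 + 28337.67 + 3024.91 = 32277.58
ΣP(Feb 2019)Q(Feb 2019) = 243.86×3 + 11540.08×3 + 392.49×7 = 731.58 + 34620.24 + 2747.43 = 38099.25
link = 32277.58/38099.25 = 0.847197
Link Mar 2019→Apr 2019:
ΣP(Apr 2019)Q(Mar 2019) = 310.67×3 + 11230.51×3 + 418.62×6 = 932.01 + 33691.53 + 2511.72 = 37135.26
ΣP(Mar 2019)Q(Mar 2019) = 305.00×3 + 9445.89×3 + 432.13×6 = 915 + 28337.67 + 2592.78 = 31845.45
link = 37135.26/31845.45 = 1.166109
Chained index = 100 × 1.134178 × 0.847197 × 1.166109 = 112.0482

112.05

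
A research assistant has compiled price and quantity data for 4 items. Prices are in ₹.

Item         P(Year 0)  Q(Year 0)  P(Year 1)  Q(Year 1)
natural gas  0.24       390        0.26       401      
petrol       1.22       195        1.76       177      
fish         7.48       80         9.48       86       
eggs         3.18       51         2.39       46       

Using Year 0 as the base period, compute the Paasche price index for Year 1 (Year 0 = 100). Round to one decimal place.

Paasche price index uses current-period quantities as weights.
ΣP(Year 1)·Q(Year 1) = 0.26×401 + 1.76×177 + 9.48×86 + 2.39×46 = 104.26 + 311.52 + 815.28 + 109.94 = 1341
ΣP(Year 0)·Q(Year 1) = 0.24×401 + 1.22×177 + 7.48×86 + 3.18×46 = 96.24 + 215.94 + 643.28 + 146.28 = 1101.74
Index = 1341 / 1101.74 × 100 = 121.7166

121.7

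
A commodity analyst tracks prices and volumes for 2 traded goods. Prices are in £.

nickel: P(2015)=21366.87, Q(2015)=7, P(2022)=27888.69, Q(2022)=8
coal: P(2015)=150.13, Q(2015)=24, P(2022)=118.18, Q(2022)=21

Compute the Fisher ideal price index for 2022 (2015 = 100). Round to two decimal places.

129.44

Laspeyres component (base-period weights):
ΣP(2022)Q(2015) = 27888.69×7 + 118.18×24 = 195220.83 + 2836.32 = 198057.15
ΣP(2015)Q(2015) = 21366.87×7 + 150.13×24 = 149568.09 + 3603.12 = 153171.21
L = 198057.15 / 153171.21 × 100 = 129.3044
Paasche component (current-period weights):
ΣP(2022)Q(2022) = 27888.69×8 + 118.18×21 = 223109.52 + 2481.78 = 225591.3
ΣP(2015)Q(2022) = 21366.87×8 + 150.13×21 = 170934.96 + 3152.73 = 174087.69
P = 225591.3 / 174087.69 × 100 = 129.5849
Fisher = √(L × P) = √(129.3044 × 129.5849) = 129.4446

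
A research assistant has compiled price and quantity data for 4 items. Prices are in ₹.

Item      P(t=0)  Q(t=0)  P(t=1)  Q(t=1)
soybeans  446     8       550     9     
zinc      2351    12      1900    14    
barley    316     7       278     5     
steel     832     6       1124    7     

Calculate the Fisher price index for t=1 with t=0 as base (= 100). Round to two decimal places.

Laspeyres component (base-period weights):
ΣP(t=1)Q(t=0) = 550×8 + 1900×12 + 278×7 + 1124×6 = 4400 + 22800 + 1946 + 6744 = 35890
ΣP(t=0)Q(t=0) = 446×8 + 2351×12 + 316×7 + 832×6 = 3568 + 28212 + 2212 + 4992 = 38984
L = 35890 / 38984 × 100 = 92.0634
Paasche component (current-period weights):
ΣP(t=1)Q(t=1) = 550×9 + 1900×14 + 278×5 + 1124×7 = 4950 + 26600 + 1390 + 7868 = 40808
ΣP(t=0)Q(t=1) = 446×9 + 2351×14 + 316×5 + 832×7 = 4014 + 32914 + 1580 + 5824 = 44332
P = 40808 / 44332 × 100 = 92.0509
Fisher = √(L × P) = √(92.0634 × 92.0509) = 92.0571

92.06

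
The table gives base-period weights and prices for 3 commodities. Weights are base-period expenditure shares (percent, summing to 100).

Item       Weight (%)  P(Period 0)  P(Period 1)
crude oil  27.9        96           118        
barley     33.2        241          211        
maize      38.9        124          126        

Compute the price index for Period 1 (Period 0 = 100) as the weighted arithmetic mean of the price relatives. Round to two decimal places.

crude oil: 27.9 × (118/96) = 27.9 × 1.229167 = 34.2938
barley: 33.2 × (211/241) = 33.2 × 0.875519 = 29.0672
maize: 38.9 × (126/124) = 38.9 × 1.016129 = 39.5274
Index = Σ wᵢ·(p₁ᵢ/p₀ᵢ) = 34.2938 + 29.0672 + 39.5274 = 102.8884

102.89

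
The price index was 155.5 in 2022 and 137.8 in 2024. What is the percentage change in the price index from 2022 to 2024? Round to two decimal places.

-11.38%

Change = (137.8 − 155.5) / 155.5 × 100
       = -17.7 / 155.5 × 100 = -11.3826%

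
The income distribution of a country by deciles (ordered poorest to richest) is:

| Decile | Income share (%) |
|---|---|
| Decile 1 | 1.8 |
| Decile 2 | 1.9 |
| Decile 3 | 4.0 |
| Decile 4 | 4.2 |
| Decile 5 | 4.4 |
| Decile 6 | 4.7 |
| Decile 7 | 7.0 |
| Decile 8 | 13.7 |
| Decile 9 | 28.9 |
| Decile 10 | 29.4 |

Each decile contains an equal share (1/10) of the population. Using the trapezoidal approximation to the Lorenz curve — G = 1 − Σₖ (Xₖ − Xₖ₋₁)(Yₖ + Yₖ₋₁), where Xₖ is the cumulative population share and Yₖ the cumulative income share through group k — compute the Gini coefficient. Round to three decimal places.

Cumulative income shares Yₖ: 0.0180, 0.0370, 0.0770, 0.1190, 0.1630, 0.2100, 0.2800, 0.4170, 0.7060, 1.0000
Σ (Xₖ−Xₖ₋₁)(Yₖ+Yₖ₋₁) = (1/10)(0.0180+0.0000) + (1/10)(0.0370+0.0180) + (1/10)(0.0770+0.0370) + (1/10)(0.1190+0.0770) + (1/10)(0.1630+0.1190) + (1/10)(0.2100+0.1630) + (1/10)(0.2800+0.2100) + (1/10)(0.4170+0.2800) + (1/10)(0.7060+0.4170) + (1/10)(1.0000+0.7060)
  = 0.0018 + 0.0055 + 0.0114 + 0.0196 + 0.0282 + 0.0373 + 0.0490 + 0.0697 + 0.1123 + 0.1706 = 0.5054
G = 1 − 0.5054 = 0.4946

0.495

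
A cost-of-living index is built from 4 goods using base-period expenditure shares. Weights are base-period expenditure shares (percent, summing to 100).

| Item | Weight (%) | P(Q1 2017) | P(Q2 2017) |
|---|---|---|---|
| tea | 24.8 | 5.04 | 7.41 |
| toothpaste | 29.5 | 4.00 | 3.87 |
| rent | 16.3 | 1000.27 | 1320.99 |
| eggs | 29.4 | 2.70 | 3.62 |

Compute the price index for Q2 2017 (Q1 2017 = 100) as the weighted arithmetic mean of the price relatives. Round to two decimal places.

tea: 24.8 × (7.41/5.04) = 24.8 × 1.470238 = 36.4619
toothpaste: 29.5 × (3.87/4.00) = 29.5 × 0.967500 = 28.5413
rent: 16.3 × (1320.99/1000.27) = 16.3 × 1.320633 = 21.5263
eggs: 29.4 × (3.62/2.70) = 29.4 × 1.340741 = 39.4178
Index = Σ wᵢ·(p₁ᵢ/p₀ᵢ) = 36.4619 + 28.5413 + 21.5263 + 39.4178 = 125.9473

125.95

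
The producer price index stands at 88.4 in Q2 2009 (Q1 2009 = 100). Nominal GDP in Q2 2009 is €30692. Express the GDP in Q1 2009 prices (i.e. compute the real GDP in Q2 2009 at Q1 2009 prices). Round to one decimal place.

34719.5

Real = Nominal ÷ (Index/100) = 30692 ÷ (88.4/100)
     = 30692 ÷ 0.884 = 34719.4570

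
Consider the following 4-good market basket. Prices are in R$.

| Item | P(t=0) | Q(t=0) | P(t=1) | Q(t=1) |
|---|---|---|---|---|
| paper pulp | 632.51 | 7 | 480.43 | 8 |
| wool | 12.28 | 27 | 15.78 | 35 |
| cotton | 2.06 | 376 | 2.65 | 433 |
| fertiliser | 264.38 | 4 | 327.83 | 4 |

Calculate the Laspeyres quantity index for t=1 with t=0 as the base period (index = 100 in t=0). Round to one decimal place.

112.9

Laspeyres quantity index uses base-period prices as weights.
ΣP(t=0)·Q(t=1) = 632.51×8 + 12.28×35 + 2.06×433 + 264.38×4 = 5060.08 + 429.8 + 891.98 + 1057.52 = 7439.38
ΣP(t=0)·Q(t=0) = 632.51×7 + 12.28×27 + 2.06×376 + 264.38×4 = 4427.57 + 331.56 + 774.56 + 1057.52 = 6591.21
Index = 7439.38 / 6591.21 × 100 = 112.8682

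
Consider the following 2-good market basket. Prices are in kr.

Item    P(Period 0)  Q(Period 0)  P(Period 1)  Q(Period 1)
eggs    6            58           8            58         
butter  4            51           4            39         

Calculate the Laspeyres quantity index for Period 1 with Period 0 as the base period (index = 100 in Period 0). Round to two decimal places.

Laspeyres quantity index uses base-period prices as weights.
ΣP(Period 0)·Q(Period 1) = 6×58 + 4×39 = 348 + 156 = 504
ΣP(Period 0)·Q(Period 0) = 6×58 + 4×51 = 348 + 204 = 552
Index = 504 / 552 × 100 = 91.3043

91.30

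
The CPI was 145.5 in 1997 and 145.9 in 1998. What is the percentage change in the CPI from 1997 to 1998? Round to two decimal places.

0.27%

Change = (145.9 − 145.5) / 145.5 × 100
       = 0.4 / 145.5 × 100 = 0.2749%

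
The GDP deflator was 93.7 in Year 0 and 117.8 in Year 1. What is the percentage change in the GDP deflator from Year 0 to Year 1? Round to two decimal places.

Change = (117.8 − 93.7) / 93.7 × 100
       = 24.1 / 93.7 × 100 = 25.7204%

25.72%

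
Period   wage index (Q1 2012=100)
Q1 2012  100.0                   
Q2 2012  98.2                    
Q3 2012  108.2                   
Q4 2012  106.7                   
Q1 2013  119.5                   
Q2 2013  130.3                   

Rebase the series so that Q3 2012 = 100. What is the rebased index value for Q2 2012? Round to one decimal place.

90.8

Rebased(Q2 2012) = 98.2 / 108.2 × 100 = 90.7579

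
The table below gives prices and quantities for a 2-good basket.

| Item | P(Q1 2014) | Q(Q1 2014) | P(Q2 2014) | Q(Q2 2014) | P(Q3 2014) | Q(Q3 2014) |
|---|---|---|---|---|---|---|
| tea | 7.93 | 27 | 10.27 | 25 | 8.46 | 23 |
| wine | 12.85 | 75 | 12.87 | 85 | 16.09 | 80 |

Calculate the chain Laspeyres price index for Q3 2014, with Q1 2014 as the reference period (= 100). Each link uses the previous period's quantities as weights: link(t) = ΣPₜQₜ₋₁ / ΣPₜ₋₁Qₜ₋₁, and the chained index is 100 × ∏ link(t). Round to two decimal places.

Link Q1 2014→Q2 2014:
ΣP(Q2 2014)Q(Q1 2014) = 10.27×27 + 12.87×75 = 277.29 + 965.25 = 1242.54
ΣP(Q1 2014)Q(Q1 2014) = 7.93×27 + 12.85×75 = 214.11 + 963.75 = 1177.86
link = 1242.54/1177.86 = 1.054913
Link Q2 2014→Q3 2014:
ΣP(Q3 2014)Q(Q2 2014) = 8.46×25 + 16.09×85 = 211.5 + 1367.65 = 1579.15
ΣP(Q2 2014)Q(Q2 2014) = 10.27×25 + 12.87×85 = 256.75 + 1093.95 = 1350.7
link = 1579.15/1350.7 = 1.169135
Chained index = 100 × 1.054913 × 1.169135 = 123.3335

123.33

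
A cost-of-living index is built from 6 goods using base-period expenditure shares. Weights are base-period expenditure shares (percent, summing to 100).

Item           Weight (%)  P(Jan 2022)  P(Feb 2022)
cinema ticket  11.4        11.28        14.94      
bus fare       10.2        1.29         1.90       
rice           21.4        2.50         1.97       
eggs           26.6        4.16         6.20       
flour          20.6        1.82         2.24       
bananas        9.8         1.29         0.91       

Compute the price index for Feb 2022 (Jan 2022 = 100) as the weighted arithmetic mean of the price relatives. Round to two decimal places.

118.90

cinema ticket: 11.4 × (14.94/11.28) = 11.4 × 1.324468 = 15.0989
bus fare: 10.2 × (1.90/1.29) = 10.2 × 1.472868 = 15.0233
rice: 21.4 × (1.97/2.50) = 21.4 × 0.788000 = 16.8632
eggs: 26.6 × (6.20/4.16) = 26.6 × 1.490385 = 39.6442
flour: 20.6 × (2.24/1.82) = 20.6 × 1.230769 = 25.3538
bananas: 9.8 × (0.91/1.29) = 9.8 × 0.705426 = 6.9132
Index = Σ wᵢ·(p₁ᵢ/p₀ᵢ) = 15.0989 + 15.0233 + 16.8632 + 39.6442 + 25.3538 + 6.9132 = 118.8966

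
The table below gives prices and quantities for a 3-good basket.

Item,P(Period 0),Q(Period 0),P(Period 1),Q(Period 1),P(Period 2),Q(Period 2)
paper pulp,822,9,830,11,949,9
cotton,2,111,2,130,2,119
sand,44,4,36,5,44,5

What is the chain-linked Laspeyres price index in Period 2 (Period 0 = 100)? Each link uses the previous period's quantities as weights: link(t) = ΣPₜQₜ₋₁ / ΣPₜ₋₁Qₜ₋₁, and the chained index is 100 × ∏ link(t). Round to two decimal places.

Link Period 0→Period 1:
ΣP(Period 1)Q(Period 0) = 830×9 + 2×111 + 36×4 = 7470 + 222 + 144 = 7836
ΣP(Period 0)Q(Period 0) = 822×9 + 2×111 + 44×4 = 7398 + 222 + 176 = 7796
link = 7836/7796 = 1.005131
Link Period 1→Period 2:
ΣP(Period 2)Q(Period 1) = 949×11 + 2×130 + 44×5 = 10439 + 260 + 220 = 10919
ΣP(Period 1)Q(Period 1) = 830×11 + 2×130 + 36×5 = 9130 + 260 + 180 = 9570
link = 10919/9570 = 1.140961
Chained index = 100 × 1.005131 × 1.140961 = 114.6815

114.68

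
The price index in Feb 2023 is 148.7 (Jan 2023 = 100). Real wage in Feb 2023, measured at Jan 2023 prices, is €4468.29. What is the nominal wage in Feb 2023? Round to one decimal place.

6644.3

Nominal = Real × (Index/100) = 4468.29 × (148.7/100)
        = 4468.29 × 1.487 = 6644.3472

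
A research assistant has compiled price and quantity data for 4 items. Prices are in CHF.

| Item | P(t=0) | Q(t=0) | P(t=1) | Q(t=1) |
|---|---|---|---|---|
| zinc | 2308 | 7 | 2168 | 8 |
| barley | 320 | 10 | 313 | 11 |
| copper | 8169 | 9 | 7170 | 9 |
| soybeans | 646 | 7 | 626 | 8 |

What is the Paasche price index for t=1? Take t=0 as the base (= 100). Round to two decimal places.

89.72

Paasche price index uses current-period quantities as weights.
ΣP(t=1)·Q(t=1) = 2168×8 + 313×11 + 7170×9 + 626×8 = 17344 + 3443 + 64530 + 5008 = 90325
ΣP(t=0)·Q(t=1) = 2308×8 + 320×11 + 8169×9 + 646×8 = 18464 + 3520 + 73521 + 5168 = 100673
Index = 90325 / 100673 × 100 = 89.7212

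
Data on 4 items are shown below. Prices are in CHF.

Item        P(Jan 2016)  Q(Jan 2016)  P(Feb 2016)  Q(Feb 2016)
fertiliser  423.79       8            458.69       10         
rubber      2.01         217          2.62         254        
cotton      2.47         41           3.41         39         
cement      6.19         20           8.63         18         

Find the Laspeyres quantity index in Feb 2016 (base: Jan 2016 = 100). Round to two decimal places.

Laspeyres quantity index uses base-period prices as weights.
ΣP(Jan 2016)·Q(Feb 2016) = 423.79×10 + 2.01×254 + 2.47×39 + 6.19×18 = 4237.9 + 510.54 + 96.33 + 111.42 = 4956.19
ΣP(Jan 2016)·Q(Jan 2016) = 423.79×8 + 2.01×217 + 2.47×41 + 6.19×20 = 3390.32 + 436.17 + 101.27 + 123.8 = 4051.56
Index = 4956.19 / 4051.56 × 100 = 122.3279

122.33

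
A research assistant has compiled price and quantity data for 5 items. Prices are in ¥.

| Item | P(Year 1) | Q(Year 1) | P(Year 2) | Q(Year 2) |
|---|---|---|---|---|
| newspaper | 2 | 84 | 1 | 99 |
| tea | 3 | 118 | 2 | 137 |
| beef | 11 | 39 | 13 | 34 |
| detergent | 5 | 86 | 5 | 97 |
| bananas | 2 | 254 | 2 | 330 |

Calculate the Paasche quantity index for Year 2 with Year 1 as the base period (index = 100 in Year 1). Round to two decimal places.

Paasche quantity index uses current-period prices as weights.
ΣP(Year 2)·Q(Year 2) = 1×99 + 2×137 + 13×34 + 5×97 + 2×330 = 99 + 274 + 442 + 485 + 660 = 1960
ΣP(Year 2)·Q(Year 1) = 1×84 + 2×118 + 13×39 + 5×86 + 2×254 = 84 + 236 + 507 + 430 + 508 = 1765
Index = 1960 / 1765 × 100 = 111.0482

111.05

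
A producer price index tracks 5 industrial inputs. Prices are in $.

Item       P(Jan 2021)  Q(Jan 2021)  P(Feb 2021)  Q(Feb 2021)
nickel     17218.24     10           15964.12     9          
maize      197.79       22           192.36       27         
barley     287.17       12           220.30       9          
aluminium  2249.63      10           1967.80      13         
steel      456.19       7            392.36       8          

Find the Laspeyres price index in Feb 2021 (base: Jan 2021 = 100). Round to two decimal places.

91.87

Laspeyres price index uses base-period quantities as weights.
ΣP(Feb 2021)·Q(Jan 2021) = 15964.12×10 + 192.36×22 + 220.30×12 + 1967.80×10 + 392.36×7 = 159641.2 + 4231.92 + 2643.6 + 19678 + 2746.52 = 188941.24
ΣP(Jan 2021)·Q(Jan 2021) = 17218.24×10 + 197.79×22 + 287.17×12 + 2249.63×10 + 456.19×7 = 172182.4 + 4351.38 + 3446.04 + 22496.3 + 3193.33 = 205669.45
Index = 188941.24 / 205669.45 × 100 = 91.8665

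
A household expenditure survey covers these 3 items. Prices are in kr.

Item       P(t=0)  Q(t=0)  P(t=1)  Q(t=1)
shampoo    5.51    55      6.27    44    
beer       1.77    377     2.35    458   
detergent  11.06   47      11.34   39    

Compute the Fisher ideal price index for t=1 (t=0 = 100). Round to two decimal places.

Laspeyres component (base-period weights):
ΣP(t=1)Q(t=0) = 6.27×55 + 2.35×377 + 11.34×47 = 344.85 + 885.95 + 532.98 = 1763.78
ΣP(t=0)Q(t=0) = 5.51×55 + 1.77×377 + 11.06×47 = 303.05 + 667.29 + 519.82 = 1490.16
L = 1763.78 / 1490.16 × 100 = 118.3618
Paasche component (current-period weights):
ΣP(t=1)Q(t=1) = 6.27×44 + 2.35×458 + 11.34×39 = 275.88 + 1076.3 + 442.26 = 1794.44
ΣP(t=0)Q(t=1) = 5.51×44 + 1.77×458 + 11.06×39 = 242.44 + 810.66 + 431.34 = 1484.44
P = 1794.44 / 1484.44 × 100 = 120.8833
Fisher = √(L × P) = √(118.3618 × 120.8833) = 119.6159

119.62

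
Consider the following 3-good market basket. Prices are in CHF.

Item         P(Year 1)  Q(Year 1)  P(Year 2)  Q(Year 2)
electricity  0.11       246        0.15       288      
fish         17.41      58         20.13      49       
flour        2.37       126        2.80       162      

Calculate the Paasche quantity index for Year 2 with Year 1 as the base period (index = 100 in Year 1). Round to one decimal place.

95.2

Paasche quantity index uses current-period prices as weights.
ΣP(Year 2)·Q(Year 2) = 0.15×288 + 20.13×49 + 2.80×162 = 43.2 + 986.37 + 453.6 = 1483.17
ΣP(Year 2)·Q(Year 1) = 0.15×246 + 20.13×58 + 2.80×126 = 36.9 + 1167.54 + 352.8 = 1557.24
Index = 1483.17 / 1557.24 × 100 = 95.2435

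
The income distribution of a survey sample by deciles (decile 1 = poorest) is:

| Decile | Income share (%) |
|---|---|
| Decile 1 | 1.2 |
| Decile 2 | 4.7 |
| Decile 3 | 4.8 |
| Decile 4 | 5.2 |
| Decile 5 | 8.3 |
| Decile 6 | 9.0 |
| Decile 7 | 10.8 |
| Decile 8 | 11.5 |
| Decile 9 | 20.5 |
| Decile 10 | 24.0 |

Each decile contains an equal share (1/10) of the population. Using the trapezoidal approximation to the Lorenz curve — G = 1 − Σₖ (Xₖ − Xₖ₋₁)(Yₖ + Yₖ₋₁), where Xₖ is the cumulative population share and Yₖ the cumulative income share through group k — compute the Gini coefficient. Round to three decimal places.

Cumulative income shares Yₖ: 0.0120, 0.0590, 0.1070, 0.1590, 0.2420, 0.3320, 0.4400, 0.5550, 0.7600, 1.0000
Σ (Xₖ−Xₖ₋₁)(Yₖ+Yₖ₋₁) = (1/10)(0.0120+0.0000) + (1/10)(0.0590+0.0120) + (1/10)(0.1070+0.0590) + (1/10)(0.1590+0.1070) + (1/10)(0.2420+0.1590) + (1/10)(0.3320+0.2420) + (1/10)(0.4400+0.3320) + (1/10)(0.5550+0.4400) + (1/10)(0.7600+0.5550) + (1/10)(1.0000+0.7600)
  = 0.0012 + 0.0071 + 0.0166 + 0.0266 + 0.0401 + 0.0574 + 0.0772 + 0.0995 + 0.1315 + 0.1760 = 0.6332
G = 1 − 0.6332 = 0.3668

0.367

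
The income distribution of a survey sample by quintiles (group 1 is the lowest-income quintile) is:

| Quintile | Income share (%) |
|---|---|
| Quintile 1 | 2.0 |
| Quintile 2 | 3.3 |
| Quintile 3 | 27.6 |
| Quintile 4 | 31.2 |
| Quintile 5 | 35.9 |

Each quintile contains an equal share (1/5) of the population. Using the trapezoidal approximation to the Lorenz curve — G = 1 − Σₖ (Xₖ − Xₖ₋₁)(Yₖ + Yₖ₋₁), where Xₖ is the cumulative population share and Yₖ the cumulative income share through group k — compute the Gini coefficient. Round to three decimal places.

Cumulative income shares Yₖ: 0.0200, 0.0530, 0.3290, 0.6410, 1.0000
Σ (Xₖ−Xₖ₋₁)(Yₖ+Yₖ₋₁) = (1/5)(0.0200+0.0000) + (1/5)(0.0530+0.0200) + (1/5)(0.3290+0.0530) + (1/5)(0.6410+0.3290) + (1/5)(1.0000+0.6410)
  = 0.0040 + 0.0146 + 0.0764 + 0.1940 + 0.3282 = 0.6172
G = 1 − 0.6172 = 0.3828

0.383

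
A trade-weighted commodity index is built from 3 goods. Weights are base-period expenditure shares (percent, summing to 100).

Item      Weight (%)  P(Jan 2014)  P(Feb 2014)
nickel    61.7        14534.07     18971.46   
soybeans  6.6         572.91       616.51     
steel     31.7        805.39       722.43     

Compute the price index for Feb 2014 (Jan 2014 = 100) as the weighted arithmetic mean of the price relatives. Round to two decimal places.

116.07

nickel: 61.7 × (18971.46/14534.07) = 61.7 × 1.305310 = 80.5376
soybeans: 6.6 × (616.51/572.91) = 6.6 × 1.076103 = 7.1023
steel: 31.7 × (722.43/805.39) = 31.7 × 0.896994 = 28.4347
Index = Σ wᵢ·(p₁ᵢ/p₀ᵢ) = 80.5376 + 7.1023 + 28.4347 = 116.0746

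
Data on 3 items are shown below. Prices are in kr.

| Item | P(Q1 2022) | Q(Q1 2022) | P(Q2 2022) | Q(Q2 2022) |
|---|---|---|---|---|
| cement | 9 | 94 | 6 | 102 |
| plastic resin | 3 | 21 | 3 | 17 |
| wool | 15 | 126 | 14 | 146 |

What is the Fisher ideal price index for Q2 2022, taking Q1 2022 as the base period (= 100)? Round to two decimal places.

Laspeyres component (base-period weights):
ΣP(Q2 2022)Q(Q1 2022) = 6×94 + 3×21 + 14×126 = 564 + 63 + 1764 = 2391
ΣP(Q1 2022)Q(Q1 2022) = 9×94 + 3×21 + 15×126 = 846 + 63 + 1890 = 2799
L = 2391 / 2799 × 100 = 85.4234
Paasche component (current-period weights):
ΣP(Q2 2022)Q(Q2 2022) = 6×102 + 3×17 + 14×146 = 612 + 51 + 2044 = 2707
ΣP(Q1 2022)Q(Q2 2022) = 9×102 + 3×17 + 15×146 = 918 + 51 + 2190 = 3159
P = 2707 / 3159 × 100 = 85.6917
Fisher = √(L × P) = √(85.4234 × 85.6917) = 85.5574

85.56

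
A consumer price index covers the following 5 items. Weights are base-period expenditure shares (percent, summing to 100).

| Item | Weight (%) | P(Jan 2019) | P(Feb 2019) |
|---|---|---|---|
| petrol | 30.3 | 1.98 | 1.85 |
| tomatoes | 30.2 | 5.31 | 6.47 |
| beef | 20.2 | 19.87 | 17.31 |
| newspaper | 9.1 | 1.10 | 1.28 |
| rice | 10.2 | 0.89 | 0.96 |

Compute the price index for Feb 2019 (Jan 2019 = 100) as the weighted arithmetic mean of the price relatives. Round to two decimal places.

104.30

petrol: 30.3 × (1.85/1.98) = 30.3 × 0.934343 = 28.3106
tomatoes: 30.2 × (6.47/5.31) = 30.2 × 1.218456 = 36.7974
beef: 20.2 × (17.31/19.87) = 20.2 × 0.871163 = 17.5975
newspaper: 9.1 × (1.28/1.10) = 9.1 × 1.163636 = 10.5891
rice: 10.2 × (0.96/0.89) = 10.2 × 1.078652 = 11.0022
Index = Σ wᵢ·(p₁ᵢ/p₀ᵢ) = 28.3106 + 36.7974 + 17.5975 + 10.5891 + 11.0022 = 104.2968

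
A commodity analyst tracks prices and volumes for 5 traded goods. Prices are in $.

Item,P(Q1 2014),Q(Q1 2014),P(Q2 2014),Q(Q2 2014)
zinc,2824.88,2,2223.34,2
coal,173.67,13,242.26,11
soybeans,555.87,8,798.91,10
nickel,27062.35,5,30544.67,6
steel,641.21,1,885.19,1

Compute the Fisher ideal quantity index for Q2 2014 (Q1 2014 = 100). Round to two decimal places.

118.83

Laspeyres component (base-period weights):
ΣP(Q1 2014)Q(Q2 2014) = 2824.88×2 + 173.67×11 + 555.87×10 + 27062.35×6 + 641.21×1 = 5649.76 + 1910.37 + 5558.7 + 162374.1 + 641.21 = 176134.14
ΣP(Q1 2014)Q(Q1 2014) = 2824.88×2 + 173.67×13 + 555.87×8 + 27062.35×5 + 641.21×1 = 5649.76 + 2257.71 + 4446.96 + 135311.75 + 641.21 = 148307.39
L = 176134.14 / 148307.39 × 100 = 118.7629
Paasche component (current-period weights):
ΣP(Q2 2014)Q(Q2 2014) = 2223.34×2 + 242.26×11 + 798.91×10 + 30544.67×6 + 885.19×1 = 4446.68 + 2664.86 + 7989.1 + 183268.02 + 885.19 = 199253.85
ΣP(Q2 2014)Q(Q1 2014) = 2223.34×2 + 242.26×13 + 798.91×8 + 30544.67×5 + 885.19×1 = 4446.68 + 3149.38 + 6391.28 + 152723.35 + 885.19 = 167595.88
P = 199253.85 / 167595.88 × 100 = 118.8895
Fisher = √(L × P) = √(118.7629 × 118.8895) = 118.8262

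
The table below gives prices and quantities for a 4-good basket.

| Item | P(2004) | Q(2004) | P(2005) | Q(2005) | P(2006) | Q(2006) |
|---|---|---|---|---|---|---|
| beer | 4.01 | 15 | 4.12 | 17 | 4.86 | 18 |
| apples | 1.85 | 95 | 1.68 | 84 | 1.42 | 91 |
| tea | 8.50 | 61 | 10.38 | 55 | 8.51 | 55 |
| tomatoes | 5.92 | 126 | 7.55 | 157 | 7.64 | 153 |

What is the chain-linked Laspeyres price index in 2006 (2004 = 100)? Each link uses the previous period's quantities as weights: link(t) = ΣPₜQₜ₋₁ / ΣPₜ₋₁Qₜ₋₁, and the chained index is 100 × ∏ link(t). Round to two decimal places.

Link 2004→2005:
ΣP(2005)Q(2004) = 4.12×15 + 1.68×95 + 10.38×61 + 7.55×126 = 61.8 + 159.6 + 633.18 + 951.3 = 1805.88
ΣP(2004)Q(2004) = 4.01×15 + 1.85×95 + 8.50×61 + 5.92×126 = 60.15 + 175.75 + 518.5 + 745.92 = 1500.32
link = 1805.88/1500.32 = 1.203663
Link 2005→2006:
ΣP(2006)Q(2005) = 4.86×17 + 1.42×84 + 8.51×55 + 7.64×157 = 82.62 + 119.28 + 468.05 + 1199.48 = 1869.43
ΣP(2005)Q(2005) = 4.12×17 + 1.68×84 + 10.38×55 + 7.55×157 = 70.04 + 141.12 + 570.9 + 1185.35 = 1967.41
link = 1869.43/1967.41 = 0.950198
Chained index = 100 × 1.203663 × 0.950198 = 114.3719

114.37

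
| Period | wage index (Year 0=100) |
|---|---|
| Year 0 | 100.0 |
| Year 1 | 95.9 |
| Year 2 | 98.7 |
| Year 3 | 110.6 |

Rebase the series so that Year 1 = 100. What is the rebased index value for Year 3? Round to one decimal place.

115.3

Rebased(Year 3) = 110.6 / 95.9 × 100 = 115.3285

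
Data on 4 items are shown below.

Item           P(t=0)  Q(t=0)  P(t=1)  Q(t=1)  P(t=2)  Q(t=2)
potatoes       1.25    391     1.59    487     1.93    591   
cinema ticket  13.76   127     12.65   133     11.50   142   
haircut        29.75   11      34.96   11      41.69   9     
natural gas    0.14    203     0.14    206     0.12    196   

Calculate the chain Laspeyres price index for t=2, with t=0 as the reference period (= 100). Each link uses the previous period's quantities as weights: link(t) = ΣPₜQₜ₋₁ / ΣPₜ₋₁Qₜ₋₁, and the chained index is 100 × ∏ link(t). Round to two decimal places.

Link t=0→t=1:
ΣP(t=1)Q(t=0) = 1.59×391 + 12.65×127 + 34.96×11 + 0.14×203 = 621.69 + 1606.55 + 384.56 + 28.42 = 2641.22
ΣP(t=0)Q(t=0) = 1.25×391 + 13.76×127 + 29.75×11 + 0.14×203 = 488.75 + 1747.52 + 327.25 + 28.42 = 2591.94
link = 2641.22/2591.94 = 1.019013
Link t=1→t=2:
ΣP(t=2)Q(t=1) = 1.93×487 + 11.50×133 + 41.69×11 + 0.12×206 = 939.91 + 1529.5 + 458.59 + 24.72 = 2952.72
ΣP(t=1)Q(t=1) = 1.59×487 + 12.65×133 + 34.96×11 + 0.14×206 = 774.33 + 1682.45 + 384.56 + 28.84 = 2870.18
link = 2952.72/2870.18 = 1.028758
Chained index = 100 × 1.019013 × 1.028758 = 104.8317

104.83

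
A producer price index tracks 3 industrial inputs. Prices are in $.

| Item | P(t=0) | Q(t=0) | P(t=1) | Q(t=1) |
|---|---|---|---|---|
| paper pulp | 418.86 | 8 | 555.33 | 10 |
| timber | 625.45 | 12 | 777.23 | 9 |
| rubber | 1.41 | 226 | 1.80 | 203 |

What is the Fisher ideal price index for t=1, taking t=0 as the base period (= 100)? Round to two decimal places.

Laspeyres component (base-period weights):
ΣP(t=1)Q(t=0) = 555.33×8 + 777.23×12 + 1.80×226 = 4442.64 + 9326.76 + 406.8 = 14176.2
ΣP(t=0)Q(t=0) = 418.86×8 + 625.45×12 + 1.41×226 = 3350.88 + 7505.4 + 318.66 = 11174.94
L = 14176.2 / 11174.94 × 100 = 126.8571
Paasche component (current-period weights):
ΣP(t=1)Q(t=1) = 555.33×10 + 777.23×9 + 1.80×203 = 5553.3 + 6995.07 + 365.4 = 12913.77
ΣP(t=0)Q(t=1) = 418.86×10 + 625.45×9 + 1.41×203 = 4188.6 + 5629.05 + 286.23 = 10103.88
P = 12913.77 / 10103.88 × 100 = 127.8100
Fisher = √(L × P) = √(126.8571 × 127.8100) = 127.3326

127.33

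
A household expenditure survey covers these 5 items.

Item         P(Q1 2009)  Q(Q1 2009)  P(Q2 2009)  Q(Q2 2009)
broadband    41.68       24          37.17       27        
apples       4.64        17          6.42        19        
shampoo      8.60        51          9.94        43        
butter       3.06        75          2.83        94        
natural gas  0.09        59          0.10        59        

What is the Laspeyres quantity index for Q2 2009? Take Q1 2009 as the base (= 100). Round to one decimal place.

107.1

Laspeyres quantity index uses base-period prices as weights.
ΣP(Q1 2009)·Q(Q2 2009) = 41.68×27 + 4.64×19 + 8.60×43 + 3.06×94 + 0.09×59 = 1125.36 + 88.16 + 369.8 + 287.64 + 5.31 = 1876.27
ΣP(Q1 2009)·Q(Q1 2009) = 41.68×24 + 4.64×17 + 8.60×51 + 3.06×75 + 0.09×59 = 1000.32 + 78.88 + 438.6 + 229.5 + 5.31 = 1752.61
Index = 1876.27 / 1752.61 × 100 = 107.0558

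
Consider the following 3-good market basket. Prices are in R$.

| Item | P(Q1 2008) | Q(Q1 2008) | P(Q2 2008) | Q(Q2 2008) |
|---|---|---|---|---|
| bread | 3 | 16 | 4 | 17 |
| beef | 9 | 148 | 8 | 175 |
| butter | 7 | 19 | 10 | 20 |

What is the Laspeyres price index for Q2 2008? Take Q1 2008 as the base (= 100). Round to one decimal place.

Laspeyres price index uses base-period quantities as weights.
ΣP(Q2 2008)·Q(Q1 2008) = 4×16 + 8×148 + 10×19 = 64 + 1184 + 190 = 1438
ΣP(Q1 2008)·Q(Q1 2008) = 3×16 + 9×148 + 7×19 = 48 + 1332 + 133 = 1513
Index = 1438 / 1513 × 100 = 95.0430

95.0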